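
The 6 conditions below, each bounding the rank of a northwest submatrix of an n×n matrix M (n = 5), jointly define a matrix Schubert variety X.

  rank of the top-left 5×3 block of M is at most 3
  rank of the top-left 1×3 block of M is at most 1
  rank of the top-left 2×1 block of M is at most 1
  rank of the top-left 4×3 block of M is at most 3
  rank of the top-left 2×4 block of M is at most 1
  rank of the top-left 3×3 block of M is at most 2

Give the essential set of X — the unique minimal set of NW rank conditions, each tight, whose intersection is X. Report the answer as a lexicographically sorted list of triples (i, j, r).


Rank table r_w(5×5) implied by the 6 constraints:

  row 1: 1 | 1 | 1 | 1 | 1
  row 2: 1 | 1 | 1 | 1 | 2
  row 3: 1 | 2 | 2 | 2 | 3
  row 4: 1 | 2 | 3 | 3 | 4
  row 5: 1 | 2 | 3 | 4 | 5

the unique w with this rank table is (1, 5, 2, 3, 4).

D(w) has 3 cells with 1 SE-corner; essential set:

[(2, 4, 1)]


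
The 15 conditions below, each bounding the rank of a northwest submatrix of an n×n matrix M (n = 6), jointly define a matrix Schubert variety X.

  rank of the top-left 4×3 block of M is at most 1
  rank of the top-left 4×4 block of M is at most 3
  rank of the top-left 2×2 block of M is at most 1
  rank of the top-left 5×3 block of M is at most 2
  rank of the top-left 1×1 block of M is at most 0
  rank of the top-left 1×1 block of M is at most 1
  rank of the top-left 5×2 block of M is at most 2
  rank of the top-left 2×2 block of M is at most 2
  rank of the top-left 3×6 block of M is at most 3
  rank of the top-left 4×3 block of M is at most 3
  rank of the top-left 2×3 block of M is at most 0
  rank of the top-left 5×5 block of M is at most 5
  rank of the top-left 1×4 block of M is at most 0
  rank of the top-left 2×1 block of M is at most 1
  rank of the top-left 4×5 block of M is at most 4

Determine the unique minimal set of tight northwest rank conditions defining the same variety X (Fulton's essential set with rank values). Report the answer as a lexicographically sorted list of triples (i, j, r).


Recovering R(i,j) via the rank-extension bound from the 15 conditions:

  R[1]: 0 | 0 | 0 | 0 | 1 | 1
  R[2]: 0 | 0 | 0 | 1 | 2 | 2
  R[3]: 1 | 1 | 1 | 2 | 3 | 3
  R[4]: 1 | 1 | 1 | 2 | 3 | 4
  R[5]: 1 | 2 | 2 | 3 | 4 | 5
  R[6]: 1 | 2 | 3 | 4 | 5 | 6

hence w(1..6) = (5, 4, 1, 6, 2, 3).

ℓ(w)=9; the 3 essential cells (i,j,r):

[(1, 4, 0), (2, 3, 0), (4, 3, 1)]


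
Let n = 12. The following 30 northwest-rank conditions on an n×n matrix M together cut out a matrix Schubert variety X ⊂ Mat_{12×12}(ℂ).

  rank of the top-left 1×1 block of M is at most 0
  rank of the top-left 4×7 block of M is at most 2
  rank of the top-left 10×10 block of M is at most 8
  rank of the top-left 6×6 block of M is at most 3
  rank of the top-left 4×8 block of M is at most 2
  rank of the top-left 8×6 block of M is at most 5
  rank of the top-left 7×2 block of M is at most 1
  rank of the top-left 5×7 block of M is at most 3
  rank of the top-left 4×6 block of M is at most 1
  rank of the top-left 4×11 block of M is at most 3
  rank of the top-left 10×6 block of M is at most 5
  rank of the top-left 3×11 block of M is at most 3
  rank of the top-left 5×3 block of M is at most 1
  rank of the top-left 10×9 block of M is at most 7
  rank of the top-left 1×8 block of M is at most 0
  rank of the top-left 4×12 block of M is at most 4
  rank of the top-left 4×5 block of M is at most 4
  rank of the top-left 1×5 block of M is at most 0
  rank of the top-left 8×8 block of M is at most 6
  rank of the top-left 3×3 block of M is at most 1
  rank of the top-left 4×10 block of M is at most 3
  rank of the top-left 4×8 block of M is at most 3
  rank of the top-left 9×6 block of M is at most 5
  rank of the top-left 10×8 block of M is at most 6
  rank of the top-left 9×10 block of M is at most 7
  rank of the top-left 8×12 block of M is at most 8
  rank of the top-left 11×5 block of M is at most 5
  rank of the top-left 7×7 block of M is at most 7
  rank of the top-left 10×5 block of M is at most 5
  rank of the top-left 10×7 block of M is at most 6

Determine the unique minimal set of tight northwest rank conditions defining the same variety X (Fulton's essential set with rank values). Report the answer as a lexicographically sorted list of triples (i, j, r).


The tightest implied rank at each (i,j), from the 30 conditions:

  0, 0, 0, 0, 0, 0, 0, 0, 1, 1, 1, 1
  1, 1, 1, 1, 1, 1, 1, 1, 2, 2, 2, 2
  1, 1, 1, 1, 1, 1, 2, 2, 3, 3, 3, 3
  1, 1, 1, 1, 1, 1, 2, 2, 3, 3, 3, 4
  1, 1, 1, 2, 2, 2, 3, 3, 4, 4, 4, 5
  1, 1, 2, 3, 3, 3, 4, 4, 5, 5, 5, 6
  1, 1, 2, 3, 4, 4, 5, 5, 6, 6, 6, 7
  1, 2, 3, 4, 5, 5, 6, 6, 7, 7, 7, 8
  1, 2, 3, 4, 5, 5, 6, 6, 7, 7, 8, 9
  1, 2, 3, 4, 5, 5, 6, 6, 7, 8, 9, 10
  1, 2, 3, 4, 5, 6, 7, 7, 8, 9, 10, 11
  1, 2, 3, 4, 5, 6, 7, 8, 9, 10, 11, 12

the unique w with this rank table is (9, 1, 7, 12, 4, 3, 5, 2, 11, 10, 6, 8).

9 SE-corners of the 30-cell Rothe diagram give Ess(w):

[(1, 8, 0), (4, 6, 1), (4, 8, 2), (4, 11, 3), (5, 3, 1), (7, 2, 1), (9, 10, 7), (10, 6, 5), (10, 8, 6)]


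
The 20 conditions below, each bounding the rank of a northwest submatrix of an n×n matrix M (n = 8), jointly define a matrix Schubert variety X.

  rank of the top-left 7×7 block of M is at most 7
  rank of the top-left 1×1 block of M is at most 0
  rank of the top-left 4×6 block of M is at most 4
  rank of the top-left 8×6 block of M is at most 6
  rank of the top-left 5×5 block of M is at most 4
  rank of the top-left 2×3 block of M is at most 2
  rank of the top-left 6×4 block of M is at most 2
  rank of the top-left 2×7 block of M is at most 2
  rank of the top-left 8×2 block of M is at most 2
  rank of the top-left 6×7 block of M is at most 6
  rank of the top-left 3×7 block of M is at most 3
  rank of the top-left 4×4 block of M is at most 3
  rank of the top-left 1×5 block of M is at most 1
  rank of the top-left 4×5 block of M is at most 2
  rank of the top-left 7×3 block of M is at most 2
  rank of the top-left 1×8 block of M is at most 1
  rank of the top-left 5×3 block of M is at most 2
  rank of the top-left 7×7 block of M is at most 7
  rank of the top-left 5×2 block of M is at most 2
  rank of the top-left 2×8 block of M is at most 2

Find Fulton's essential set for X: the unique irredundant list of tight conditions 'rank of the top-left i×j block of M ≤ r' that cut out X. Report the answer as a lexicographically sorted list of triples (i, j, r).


Propagating the 20 rank bounds to every northwest block:

  i=1: 0  1  1  1  1  1  1  1
  i=2: 1  2  2  2  2  2  2  2
  i=3: 1  2  2  2  2  3  3  3
  i=4: 1  2  2  2  2  3  4  4
  i=5: 1  2  2  2  3  4  5  5
  i=6: 1  2  2  2  3  4  5  6
  i=7: 1  2  2  3  4  5  6  7
  i=8: 1  2  3  4  5  6  7  8

the unique w with this rank table is (2, 1, 6, 7, 5, 8, 4, 3).

|D(w)|=12, |Ess(w)|=4:

[(1, 1, 0), (4, 5, 2), (6, 4, 2), (7, 3, 2)]


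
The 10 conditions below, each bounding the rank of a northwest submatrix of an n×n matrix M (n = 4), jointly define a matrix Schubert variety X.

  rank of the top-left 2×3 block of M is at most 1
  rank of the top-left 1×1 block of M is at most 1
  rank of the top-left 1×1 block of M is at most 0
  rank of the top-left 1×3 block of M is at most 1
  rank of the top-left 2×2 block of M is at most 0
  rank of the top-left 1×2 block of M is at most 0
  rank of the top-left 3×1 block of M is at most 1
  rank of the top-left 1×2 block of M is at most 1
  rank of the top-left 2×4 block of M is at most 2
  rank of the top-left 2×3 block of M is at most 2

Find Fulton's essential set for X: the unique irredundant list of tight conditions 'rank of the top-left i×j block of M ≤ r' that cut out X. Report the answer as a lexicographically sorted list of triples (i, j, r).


Rank table r_w(4×4) implied by the 10 constraints:

  row 1: 0, 0, 1, 1
  row 2: 0, 0, 1, 2
  row 3: 1, 1, 2, 3
  row 4: 1, 2, 3, 4

reading off 1-entries of Δ²R: w = (3, 4, 1, 2).

Rothe diagram D(w) (4 cells), 1 SE-corner (essential condition):

[(2, 2, 0)]


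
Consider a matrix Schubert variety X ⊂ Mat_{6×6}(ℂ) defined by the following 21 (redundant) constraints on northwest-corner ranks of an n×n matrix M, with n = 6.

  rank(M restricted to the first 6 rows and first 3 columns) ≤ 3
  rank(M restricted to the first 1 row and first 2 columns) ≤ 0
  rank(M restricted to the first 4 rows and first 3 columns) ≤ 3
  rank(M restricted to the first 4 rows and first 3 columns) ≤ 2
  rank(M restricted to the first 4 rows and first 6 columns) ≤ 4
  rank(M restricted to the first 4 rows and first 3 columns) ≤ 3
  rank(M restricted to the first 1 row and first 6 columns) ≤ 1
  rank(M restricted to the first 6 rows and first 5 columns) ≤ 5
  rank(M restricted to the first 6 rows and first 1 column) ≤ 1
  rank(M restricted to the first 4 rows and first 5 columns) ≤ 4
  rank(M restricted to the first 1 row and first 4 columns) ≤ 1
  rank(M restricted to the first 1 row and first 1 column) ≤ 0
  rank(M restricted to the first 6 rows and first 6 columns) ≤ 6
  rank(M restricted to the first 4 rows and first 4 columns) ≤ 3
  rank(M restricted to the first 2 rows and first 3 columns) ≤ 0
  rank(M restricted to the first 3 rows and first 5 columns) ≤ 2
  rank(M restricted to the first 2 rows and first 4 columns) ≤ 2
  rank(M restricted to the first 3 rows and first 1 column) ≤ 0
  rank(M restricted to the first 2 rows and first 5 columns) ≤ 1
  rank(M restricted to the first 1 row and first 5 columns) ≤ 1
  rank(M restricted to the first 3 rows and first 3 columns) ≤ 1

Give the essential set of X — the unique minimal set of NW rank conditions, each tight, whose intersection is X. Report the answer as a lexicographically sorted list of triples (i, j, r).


Recovering R(i,j) via the rank-extension bound from the 21 conditions:

  row 1: 0  0  0  1  1  1
  row 2: 0  0  0  1  1  2
  row 3: 0  1  1  2  2  3
  row 4: 1  2  2  3  3  4
  row 5: 1  2  3  4  4  5
  row 6: 1  2  3  4  5  6

hence w(1..6) = (4, 6, 2, 1, 3, 5).

3 SE-corners of the 8-cell Rothe diagram give Ess(w):

[(2, 3, 0), (2, 5, 1), (3, 1, 0)]


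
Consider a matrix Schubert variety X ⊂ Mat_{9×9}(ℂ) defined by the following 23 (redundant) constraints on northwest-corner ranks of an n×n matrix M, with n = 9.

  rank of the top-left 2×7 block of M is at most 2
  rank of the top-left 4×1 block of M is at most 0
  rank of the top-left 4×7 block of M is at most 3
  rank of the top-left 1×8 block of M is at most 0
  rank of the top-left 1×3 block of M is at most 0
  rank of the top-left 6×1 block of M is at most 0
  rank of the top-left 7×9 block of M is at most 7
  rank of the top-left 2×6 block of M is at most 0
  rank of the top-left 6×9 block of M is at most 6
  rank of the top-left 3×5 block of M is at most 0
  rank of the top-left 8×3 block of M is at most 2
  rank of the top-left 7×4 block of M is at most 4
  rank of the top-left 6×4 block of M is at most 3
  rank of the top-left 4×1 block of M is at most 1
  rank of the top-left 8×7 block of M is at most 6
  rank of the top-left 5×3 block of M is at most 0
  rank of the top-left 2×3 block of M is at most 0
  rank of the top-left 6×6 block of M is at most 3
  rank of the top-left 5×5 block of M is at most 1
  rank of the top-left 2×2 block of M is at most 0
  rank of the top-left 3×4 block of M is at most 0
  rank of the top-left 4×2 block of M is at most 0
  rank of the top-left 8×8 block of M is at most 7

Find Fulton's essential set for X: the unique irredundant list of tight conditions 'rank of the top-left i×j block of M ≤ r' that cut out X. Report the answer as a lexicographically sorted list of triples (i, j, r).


Rank table r_w(9×9) implied by the 23 constraints:

  row 1: 0 0 0 0 0 0 0 0 1
  row 2: 0 0 0 0 0 0 1 1 2
  row 3: 0 0 0 0 0 1 2 2 3
  row 4: 0 0 0 1 1 2 3 3 4
  row 5: 0 0 0 1 1 2 3 4 5
  row 6: 0 1 1 2 2 3 4 5 6
  row 7: 1 2 2 3 3 4 5 6 7
  row 8: 1 2 2 3 4 5 6 7 8
  row 9: 1 2 3 4 5 6 7 8 9

the unique w with this rank table is (9, 7, 6, 4, 8, 2, 1, 5, 3).

D(w) has 28 cells with 7 SE-corners; essential set:

[(1, 8, 0), (2, 6, 0), (3, 5, 0), (5, 3, 0), (5, 5, 1), (6, 1, 0), (8, 3, 2)]


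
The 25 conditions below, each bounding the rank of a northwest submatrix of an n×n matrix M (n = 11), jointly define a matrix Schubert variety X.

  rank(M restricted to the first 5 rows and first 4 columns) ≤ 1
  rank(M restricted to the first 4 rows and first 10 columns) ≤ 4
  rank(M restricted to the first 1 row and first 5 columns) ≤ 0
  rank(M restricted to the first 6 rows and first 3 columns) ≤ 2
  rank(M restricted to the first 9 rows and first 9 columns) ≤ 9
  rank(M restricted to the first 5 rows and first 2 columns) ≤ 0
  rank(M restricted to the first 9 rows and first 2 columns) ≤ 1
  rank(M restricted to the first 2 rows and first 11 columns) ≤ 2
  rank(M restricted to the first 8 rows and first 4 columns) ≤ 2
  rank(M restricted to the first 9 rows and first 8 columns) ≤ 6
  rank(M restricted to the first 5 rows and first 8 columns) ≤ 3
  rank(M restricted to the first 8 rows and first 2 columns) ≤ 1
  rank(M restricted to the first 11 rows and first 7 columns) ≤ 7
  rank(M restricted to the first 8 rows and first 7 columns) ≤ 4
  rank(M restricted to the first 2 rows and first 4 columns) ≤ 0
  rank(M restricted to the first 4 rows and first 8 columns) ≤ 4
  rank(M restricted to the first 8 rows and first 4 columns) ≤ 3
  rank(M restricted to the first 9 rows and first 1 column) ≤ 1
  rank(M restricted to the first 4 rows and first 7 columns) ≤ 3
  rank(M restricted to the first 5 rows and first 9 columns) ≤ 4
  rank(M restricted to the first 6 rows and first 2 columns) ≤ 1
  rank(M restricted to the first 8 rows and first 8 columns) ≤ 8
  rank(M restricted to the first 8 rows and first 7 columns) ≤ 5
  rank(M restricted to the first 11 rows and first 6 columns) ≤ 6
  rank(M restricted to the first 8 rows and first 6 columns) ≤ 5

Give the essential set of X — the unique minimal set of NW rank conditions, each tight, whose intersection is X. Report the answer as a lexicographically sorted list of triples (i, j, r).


Recovering R(i,j) via the rank-extension bound from the 25 conditions:

  R[1]: 0  0  0  0  0  1  1  1  1  1  1
  R[2]: 0  0  0  0  1  2  2  2  2  2  2
  R[3]: 0  0  1  1  2  3  3  3  3  3  3
  R[4]: 0  0  1  1  2  3  3  3  4  4  4
  R[5]: 0  0  1  1  2  3  3  3  4  5  5
  R[6]: 1  1  2  2  3  4  4  4  5  6  6
  R[7]: 1  1  2  2  3  4  4  5  6  7  7
  R[8]: 1  1  2  2  3  4  4  5  6  7  8
  R[9]: 1  1  2  3  4  5  5  6  7  8  9
  R[10]: 1  2  3  4  5  6  6  7  8  9  10
  R[11]: 1  2  3  4  5  6  7  8  9  10  11

reading off 1-entries of Δ²R: w = (6, 5, 3, 9, 10, 1, 8, 11, 4, 2, 7).

|D(w)|=28, |Ess(w)|=8:

[(1, 5, 0), (2, 4, 0), (5, 2, 0), (5, 4, 1), (5, 8, 3), (8, 4, 2), (8, 7, 4), (9, 2, 1)]


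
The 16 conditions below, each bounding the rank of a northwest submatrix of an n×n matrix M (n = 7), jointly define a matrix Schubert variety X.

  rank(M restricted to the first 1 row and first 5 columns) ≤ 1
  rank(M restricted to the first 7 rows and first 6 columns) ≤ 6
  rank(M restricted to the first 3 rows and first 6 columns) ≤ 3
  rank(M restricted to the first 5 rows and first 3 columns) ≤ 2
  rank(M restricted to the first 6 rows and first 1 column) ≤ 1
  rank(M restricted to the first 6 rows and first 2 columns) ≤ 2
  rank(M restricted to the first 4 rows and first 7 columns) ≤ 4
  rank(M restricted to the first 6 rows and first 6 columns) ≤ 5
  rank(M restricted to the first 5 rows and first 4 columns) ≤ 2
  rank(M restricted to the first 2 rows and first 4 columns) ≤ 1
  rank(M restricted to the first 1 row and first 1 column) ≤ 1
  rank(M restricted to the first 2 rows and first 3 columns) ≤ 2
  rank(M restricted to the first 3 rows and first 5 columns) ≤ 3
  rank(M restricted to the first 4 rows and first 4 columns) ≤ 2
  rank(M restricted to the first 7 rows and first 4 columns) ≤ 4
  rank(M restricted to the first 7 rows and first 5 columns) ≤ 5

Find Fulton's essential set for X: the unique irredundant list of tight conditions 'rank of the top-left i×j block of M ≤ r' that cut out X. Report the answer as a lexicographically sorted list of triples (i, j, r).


Computing R[i][j] = min implied NW-rank bound (n=7, 16 conditions):

  1 | 1 | 1 | 1 | 1 | 1 | 1
  1 | 1 | 1 | 1 | 2 | 2 | 2
  1 | 2 | 2 | 2 | 3 | 3 | 3
  1 | 2 | 2 | 2 | 3 | 4 | 4
  1 | 2 | 2 | 2 | 3 | 4 | 5
  1 | 2 | 3 | 3 | 4 | 5 | 6
  1 | 2 | 3 | 4 | 5 | 6 | 7

the unique w with this rank table is (1, 5, 2, 6, 7, 3, 4).

|D(w)|=7, |Ess(w)|=2:

[(2, 4, 1), (5, 4, 2)]


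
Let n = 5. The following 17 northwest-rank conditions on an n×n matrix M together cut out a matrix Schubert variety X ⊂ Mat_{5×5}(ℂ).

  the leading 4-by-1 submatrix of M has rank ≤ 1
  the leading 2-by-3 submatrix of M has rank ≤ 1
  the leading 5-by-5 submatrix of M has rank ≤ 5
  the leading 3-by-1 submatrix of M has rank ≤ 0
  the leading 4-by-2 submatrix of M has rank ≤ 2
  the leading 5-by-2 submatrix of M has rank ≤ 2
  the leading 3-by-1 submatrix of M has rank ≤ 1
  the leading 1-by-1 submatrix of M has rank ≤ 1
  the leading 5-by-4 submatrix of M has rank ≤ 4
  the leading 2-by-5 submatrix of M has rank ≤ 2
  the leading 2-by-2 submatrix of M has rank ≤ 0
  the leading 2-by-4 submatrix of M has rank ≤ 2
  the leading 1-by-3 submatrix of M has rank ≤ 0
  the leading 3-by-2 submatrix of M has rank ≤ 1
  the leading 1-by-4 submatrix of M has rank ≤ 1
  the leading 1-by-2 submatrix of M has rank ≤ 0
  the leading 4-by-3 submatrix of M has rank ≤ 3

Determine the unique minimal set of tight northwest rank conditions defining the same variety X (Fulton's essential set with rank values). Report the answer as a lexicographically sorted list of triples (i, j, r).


Rank table r_w(5×5) implied by the 17 constraints:

  R[1]: 0  0  0  1  1
  R[2]: 0  0  1  2  2
  R[3]: 0  1  2  3  3
  R[4]: 1  2  3  4  4
  R[5]: 1  2  3  4  5

the unique w with this rank table is (4, 3, 2, 1, 5).

|D(w)|=6, |Ess(w)|=3:

[(1, 3, 0), (2, 2, 0), (3, 1, 0)]


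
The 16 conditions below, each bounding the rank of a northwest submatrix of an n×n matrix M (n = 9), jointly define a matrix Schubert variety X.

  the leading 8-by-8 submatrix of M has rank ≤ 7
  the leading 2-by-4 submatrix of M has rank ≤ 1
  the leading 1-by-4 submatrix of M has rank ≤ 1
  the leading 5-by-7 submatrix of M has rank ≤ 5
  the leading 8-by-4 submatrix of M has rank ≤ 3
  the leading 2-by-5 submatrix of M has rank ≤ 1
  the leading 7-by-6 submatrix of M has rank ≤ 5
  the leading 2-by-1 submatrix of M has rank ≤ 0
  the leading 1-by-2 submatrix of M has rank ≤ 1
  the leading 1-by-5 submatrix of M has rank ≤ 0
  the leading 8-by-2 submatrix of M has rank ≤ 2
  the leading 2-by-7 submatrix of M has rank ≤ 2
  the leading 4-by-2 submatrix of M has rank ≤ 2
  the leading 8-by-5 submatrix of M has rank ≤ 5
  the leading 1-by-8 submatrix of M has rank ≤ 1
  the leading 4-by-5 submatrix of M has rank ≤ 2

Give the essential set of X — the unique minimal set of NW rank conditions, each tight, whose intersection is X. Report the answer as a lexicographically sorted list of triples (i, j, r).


Computing R[i][j] = min implied NW-rank bound (n=9, 16 conditions):

  i=1: 0  0  0  0  0  1  1  1  1
  i=2: 0  1  1  1  1  2  2  2  2
  i=3: 1  2  2  2  2  3  3  3  3
  i=4: 1  2  2  2  2  3  4  4  4
  i=5: 1  2  3  3  3  4  5  5  5
  i=6: 1  2  3  3  4  5  6  6  6
  i=7: 1  2  3  3  4  5  6  7  7
  i=8: 1  2  3  3  4  5  6  7  8
  i=9: 1  2  3  4  5  6  7  8  9

second differences of R give the permutation w = (6, 2, 1, 7, 3, 5, 8, 9, 4).

Rothe diagram D(w) (12 cells), 4 SE-corners (essential conditions):

[(1, 5, 0), (2, 1, 0), (4, 5, 2), (8, 4, 3)]


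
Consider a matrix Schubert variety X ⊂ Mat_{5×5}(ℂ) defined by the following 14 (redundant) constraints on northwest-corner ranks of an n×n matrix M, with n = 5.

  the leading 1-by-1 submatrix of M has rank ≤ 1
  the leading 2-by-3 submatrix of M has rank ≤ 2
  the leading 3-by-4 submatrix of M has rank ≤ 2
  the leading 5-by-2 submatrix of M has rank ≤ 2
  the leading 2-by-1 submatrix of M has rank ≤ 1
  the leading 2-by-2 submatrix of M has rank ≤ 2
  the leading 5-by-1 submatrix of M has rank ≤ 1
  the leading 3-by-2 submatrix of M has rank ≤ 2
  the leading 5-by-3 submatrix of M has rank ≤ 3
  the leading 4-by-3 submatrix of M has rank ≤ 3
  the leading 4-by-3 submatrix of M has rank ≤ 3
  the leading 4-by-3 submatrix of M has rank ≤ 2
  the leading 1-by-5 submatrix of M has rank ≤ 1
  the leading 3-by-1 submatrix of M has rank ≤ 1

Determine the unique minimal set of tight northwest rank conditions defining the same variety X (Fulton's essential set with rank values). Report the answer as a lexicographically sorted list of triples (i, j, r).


Rank table r_w(5×5) implied by the 14 constraints:

  1 1 1 1 1
  1 2 2 2 2
  1 2 2 2 3
  1 2 2 3 4
  1 2 3 4 5

reading off 1-entries of Δ²R: w = (1, 2, 5, 4, 3).

Fulton essential set (2 of the 3 Rothe cells):

[(3, 4, 2), (4, 3, 2)]


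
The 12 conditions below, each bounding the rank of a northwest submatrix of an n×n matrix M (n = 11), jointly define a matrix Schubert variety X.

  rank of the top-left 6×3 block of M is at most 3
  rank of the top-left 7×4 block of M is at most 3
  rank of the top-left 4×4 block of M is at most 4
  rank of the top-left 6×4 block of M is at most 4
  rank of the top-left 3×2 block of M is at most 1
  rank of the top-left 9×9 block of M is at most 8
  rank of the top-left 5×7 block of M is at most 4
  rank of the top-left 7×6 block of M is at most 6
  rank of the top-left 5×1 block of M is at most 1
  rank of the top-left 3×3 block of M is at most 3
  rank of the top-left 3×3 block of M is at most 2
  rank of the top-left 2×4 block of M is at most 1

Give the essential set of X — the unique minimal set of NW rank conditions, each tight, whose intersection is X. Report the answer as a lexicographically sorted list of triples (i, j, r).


Rank table r_w(11×11) implied by the 12 constraints:

  i=1: 1 1 1 1 1 1 1 1 1 1 1
  i=2: 1 1 1 1 2 2 2 2 2 2 2
  i=3: 1 1 2 2 3 3 3 3 3 3 3
  i=4: 1 2 3 3 4 4 4 4 4 4 4
  i=5: 1 2 3 3 4 4 4 5 5 5 5
  i=6: 1 2 3 3 4 5 5 6 6 6 6
  i=7: 1 2 3 3 4 5 6 7 7 7 7
  i=8: 1 2 3 4 5 6 7 8 8 8 8
  i=9: 1 2 3 4 5 6 7 8 8 9 9
  i=10: 1 2 3 4 5 6 7 8 9 10 10
  i=11: 1 2 3 4 5 6 7 8 9 10 11

giving w = (1, 5, 3, 2, 8, 6, 7, 4, 10, 9, 11) via Δ²R.

|D(w)|=10, |Ess(w)|=5:

[(2, 4, 1), (3, 2, 1), (5, 7, 4), (7, 4, 3), (9, 9, 8)]


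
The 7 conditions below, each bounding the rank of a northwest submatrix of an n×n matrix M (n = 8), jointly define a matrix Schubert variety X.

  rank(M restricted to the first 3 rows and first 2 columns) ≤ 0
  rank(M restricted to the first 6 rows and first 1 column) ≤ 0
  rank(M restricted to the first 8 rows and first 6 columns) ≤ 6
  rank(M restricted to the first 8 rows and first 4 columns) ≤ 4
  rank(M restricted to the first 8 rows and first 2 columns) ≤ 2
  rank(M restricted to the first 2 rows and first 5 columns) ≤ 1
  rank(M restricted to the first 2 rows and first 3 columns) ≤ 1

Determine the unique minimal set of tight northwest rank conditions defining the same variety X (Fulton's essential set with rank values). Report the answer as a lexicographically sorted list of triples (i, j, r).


Propagating the 7 rank bounds to every northwest block:

  i=1: 0, 0, 1, 1, 1, 1, 1, 1
  i=2: 0, 0, 1, 1, 1, 2, 2, 2
  i=3: 0, 0, 1, 2, 2, 3, 3, 3
  i=4: 0, 1, 2, 3, 3, 4, 4, 4
  i=5: 0, 1, 2, 3, 4, 5, 5, 5
  i=6: 0, 1, 2, 3, 4, 5, 6, 6
  i=7: 1, 2, 3, 4, 5, 6, 7, 7
  i=8: 1, 2, 3, 4, 5, 6, 7, 8

giving w = (3, 6, 4, 2, 5, 7, 1, 8) via Δ²R.

Rothe diagram D(w) (11 cells), 3 SE-corners (essential conditions):

[(2, 5, 1), (3, 2, 0), (6, 1, 0)]


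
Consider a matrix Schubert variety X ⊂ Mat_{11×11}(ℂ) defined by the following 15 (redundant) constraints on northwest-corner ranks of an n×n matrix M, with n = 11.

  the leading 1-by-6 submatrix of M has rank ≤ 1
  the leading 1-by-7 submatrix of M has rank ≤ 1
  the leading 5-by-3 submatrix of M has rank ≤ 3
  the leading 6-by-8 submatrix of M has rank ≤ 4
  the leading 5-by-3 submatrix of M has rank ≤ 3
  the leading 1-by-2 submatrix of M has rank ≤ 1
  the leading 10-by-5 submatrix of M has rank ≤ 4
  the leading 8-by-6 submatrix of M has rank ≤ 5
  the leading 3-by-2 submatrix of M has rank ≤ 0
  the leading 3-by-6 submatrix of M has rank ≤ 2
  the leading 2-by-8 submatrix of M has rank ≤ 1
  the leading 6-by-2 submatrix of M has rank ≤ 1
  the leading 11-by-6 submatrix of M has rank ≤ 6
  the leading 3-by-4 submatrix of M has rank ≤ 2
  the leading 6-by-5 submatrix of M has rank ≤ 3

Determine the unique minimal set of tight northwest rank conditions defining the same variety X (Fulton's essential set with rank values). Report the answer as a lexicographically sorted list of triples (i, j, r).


Reconstructing r_w from the 15 given conditions:

  R[1]: 0 | 0 | 1 | 1 | 1 | 1 | 1 | 1 | 1 | 1 | 1
  R[2]: 0 | 0 | 1 | 1 | 1 | 1 | 1 | 1 | 2 | 2 | 2
  R[3]: 0 | 0 | 1 | 2 | 2 | 2 | 2 | 2 | 3 | 3 | 3
  R[4]: 1 | 1 | 2 | 3 | 3 | 3 | 3 | 3 | 4 | 4 | 4
  R[5]: 1 | 1 | 2 | 3 | 3 | 4 | 4 | 4 | 5 | 5 | 5
  R[6]: 1 | 1 | 2 | 3 | 3 | 4 | 4 | 4 | 5 | 6 | 6
  R[7]: 1 | 2 | 3 | 4 | 4 | 5 | 5 | 5 | 6 | 7 | 7
  R[8]: 1 | 2 | 3 | 4 | 4 | 5 | 6 | 6 | 7 | 8 | 8
  R[9]: 1 | 2 | 3 | 4 | 4 | 5 | 6 | 7 | 8 | 9 | 9
  R[10]: 1 | 2 | 3 | 4 | 4 | 5 | 6 | 7 | 8 | 9 | 10
  R[11]: 1 | 2 | 3 | 4 | 5 | 6 | 7 | 8 | 9 | 10 | 11

the unique w with this rank table is (3, 9, 4, 1, 6, 10, 2, 7, 8, 11, 5).

6 SE-corners of the 20-cell Rothe diagram give Ess(w):

[(2, 8, 1), (3, 2, 0), (6, 2, 1), (6, 5, 3), (6, 8, 4), (10, 5, 4)]


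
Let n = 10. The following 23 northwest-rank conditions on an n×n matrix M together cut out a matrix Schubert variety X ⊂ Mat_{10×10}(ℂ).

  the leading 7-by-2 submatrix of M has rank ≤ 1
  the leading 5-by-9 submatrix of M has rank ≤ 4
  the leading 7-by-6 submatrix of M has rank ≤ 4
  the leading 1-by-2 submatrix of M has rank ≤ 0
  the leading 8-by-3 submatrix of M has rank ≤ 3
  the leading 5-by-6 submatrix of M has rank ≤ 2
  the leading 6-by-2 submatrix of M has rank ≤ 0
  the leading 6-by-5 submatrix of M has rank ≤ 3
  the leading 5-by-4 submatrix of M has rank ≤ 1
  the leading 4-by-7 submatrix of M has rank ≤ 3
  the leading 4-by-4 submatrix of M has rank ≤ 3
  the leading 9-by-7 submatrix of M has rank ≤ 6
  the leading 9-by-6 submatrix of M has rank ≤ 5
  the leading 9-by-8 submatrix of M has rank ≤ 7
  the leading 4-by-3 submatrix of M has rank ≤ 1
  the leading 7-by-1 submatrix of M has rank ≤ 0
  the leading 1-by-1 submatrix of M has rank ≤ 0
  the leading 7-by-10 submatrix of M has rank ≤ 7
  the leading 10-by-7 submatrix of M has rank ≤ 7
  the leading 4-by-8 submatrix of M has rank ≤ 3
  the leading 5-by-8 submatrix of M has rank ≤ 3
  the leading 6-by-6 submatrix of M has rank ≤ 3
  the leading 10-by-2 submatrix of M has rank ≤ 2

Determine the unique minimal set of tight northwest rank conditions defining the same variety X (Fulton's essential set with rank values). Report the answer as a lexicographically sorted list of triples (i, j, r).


Computing R[i][j] = min implied NW-rank bound (n=10, 23 conditions):

  i=1: 0 0 1 1 1 1 1 1 1 1
  i=2: 0 0 1 1 2 2 2 2 2 2
  i=3: 0 0 1 1 2 2 3 3 3 3
  i=4: 0 0 1 1 2 2 3 3 4 4
  i=5: 0 0 1 1 2 2 3 3 4 5
  i=6: 0 0 1 2 3 3 4 4 5 6
  i=7: 0 1 2 3 4 4 5 5 6 7
  i=8: 1 2 3 4 5 5 6 6 7 8
  i=9: 1 2 3 4 5 5 6 7 8 9
  i=10: 1 2 3 4 5 6 7 8 9 10

giving w = (3, 5, 7, 9, 10, 4, 2, 1, 8, 6) via Δ²R.

|D(w)|=23, |Ess(w)|=6:

[(5, 4, 1), (5, 6, 2), (5, 8, 3), (6, 2, 0), (7, 1, 0), (9, 6, 5)]


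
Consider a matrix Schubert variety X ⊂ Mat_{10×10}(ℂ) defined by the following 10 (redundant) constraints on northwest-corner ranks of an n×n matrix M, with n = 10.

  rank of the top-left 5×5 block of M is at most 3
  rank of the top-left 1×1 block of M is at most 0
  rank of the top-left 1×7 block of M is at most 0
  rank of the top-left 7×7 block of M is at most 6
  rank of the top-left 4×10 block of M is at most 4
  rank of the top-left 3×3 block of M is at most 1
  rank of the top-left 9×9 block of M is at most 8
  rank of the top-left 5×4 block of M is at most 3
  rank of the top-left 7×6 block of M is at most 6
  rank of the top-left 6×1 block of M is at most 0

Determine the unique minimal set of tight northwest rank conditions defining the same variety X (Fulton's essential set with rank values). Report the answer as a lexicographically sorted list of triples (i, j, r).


Recovering R(i,j) via the rank-extension bound from the 10 conditions:

  i=1: 0 0 0 0 0 0 0 1 1 1
  i=2: 0 1 1 1 1 1 1 2 2 2
  i=3: 0 1 1 2 2 2 2 3 3 3
  i=4: 0 1 2 3 3 3 3 4 4 4
  i=5: 0 1 2 3 3 4 4 5 5 5
  i=6: 0 1 2 3 4 5 5 6 6 6
  i=7: 1 2 3 4 5 6 6 7 7 7
  i=8: 1 2 3 4 5 6 7 8 8 8
  i=9: 1 2 3 4 5 6 7 8 8 9
  i=10: 1 2 3 4 5 6 7 8 9 10

second differences of R give the permutation w = (8, 2, 4, 3, 6, 5, 1, 7, 10, 9).

5 SE-corners of the 15-cell Rothe diagram give Ess(w):

[(1, 7, 0), (3, 3, 1), (5, 5, 3), (6, 1, 0), (9, 9, 8)]


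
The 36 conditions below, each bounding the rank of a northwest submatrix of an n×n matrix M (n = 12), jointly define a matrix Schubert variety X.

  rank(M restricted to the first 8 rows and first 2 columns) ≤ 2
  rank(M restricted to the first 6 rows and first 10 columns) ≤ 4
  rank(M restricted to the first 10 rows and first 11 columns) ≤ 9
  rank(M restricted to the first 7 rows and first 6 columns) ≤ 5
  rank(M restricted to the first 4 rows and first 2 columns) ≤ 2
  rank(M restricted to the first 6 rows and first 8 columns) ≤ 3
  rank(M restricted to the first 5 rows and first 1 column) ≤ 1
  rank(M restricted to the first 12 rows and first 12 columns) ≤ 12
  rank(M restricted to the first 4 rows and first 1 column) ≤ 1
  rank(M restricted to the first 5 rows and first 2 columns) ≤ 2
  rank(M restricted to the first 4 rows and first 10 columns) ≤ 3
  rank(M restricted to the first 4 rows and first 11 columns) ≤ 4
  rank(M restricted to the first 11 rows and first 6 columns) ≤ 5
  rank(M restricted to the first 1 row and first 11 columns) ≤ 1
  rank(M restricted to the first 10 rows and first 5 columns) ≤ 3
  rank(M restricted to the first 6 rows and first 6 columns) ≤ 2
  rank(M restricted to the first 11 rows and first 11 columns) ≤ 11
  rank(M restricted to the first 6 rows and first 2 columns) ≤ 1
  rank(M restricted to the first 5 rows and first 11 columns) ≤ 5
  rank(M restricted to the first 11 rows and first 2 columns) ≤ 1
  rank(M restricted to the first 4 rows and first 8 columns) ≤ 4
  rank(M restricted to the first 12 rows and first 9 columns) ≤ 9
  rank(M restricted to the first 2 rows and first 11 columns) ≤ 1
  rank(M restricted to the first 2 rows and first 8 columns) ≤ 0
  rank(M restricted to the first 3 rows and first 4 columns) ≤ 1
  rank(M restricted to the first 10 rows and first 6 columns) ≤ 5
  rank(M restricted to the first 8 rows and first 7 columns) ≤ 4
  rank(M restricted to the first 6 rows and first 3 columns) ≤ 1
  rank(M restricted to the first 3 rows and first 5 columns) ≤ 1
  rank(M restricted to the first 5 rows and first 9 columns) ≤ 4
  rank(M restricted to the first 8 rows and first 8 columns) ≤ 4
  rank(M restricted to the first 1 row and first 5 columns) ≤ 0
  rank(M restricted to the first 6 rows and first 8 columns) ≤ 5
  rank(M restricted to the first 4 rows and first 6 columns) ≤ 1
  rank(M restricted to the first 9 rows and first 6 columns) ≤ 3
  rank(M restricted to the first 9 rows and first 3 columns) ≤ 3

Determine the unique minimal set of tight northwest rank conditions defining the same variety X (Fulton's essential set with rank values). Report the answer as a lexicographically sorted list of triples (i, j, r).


Propagating the 36 rank bounds to every northwest block:

  0, 0, 0, 0, 0, 0, 0, 0, 1, 1, 1, 1
  0, 0, 0, 0, 0, 0, 0, 0, 1, 1, 1, 2
  1, 1, 1, 1, 1, 1, 1, 1, 2, 2, 2, 3
  1, 1, 1, 1, 1, 1, 2, 2, 3, 3, 3, 4
  1, 1, 1, 2, 2, 2, 3, 3, 4, 4, 4, 5
  1, 1, 1, 2, 2, 2, 3, 3, 4, 4, 5, 6
  1, 1, 2, 3, 3, 3, 4, 4, 5, 5, 6, 7
  1, 1, 2, 3, 3, 3, 4, 4, 5, 6, 7, 8
  1, 1, 2, 3, 3, 3, 4, 5, 6, 7, 8, 9
  1, 1, 2, 3, 3, 4, 5, 6, 7, 8, 9, 10
  1, 1, 2, 3, 4, 5, 6, 7, 8, 9, 10, 11
  1, 2, 3, 4, 5, 6, 7, 8, 9, 10, 11, 12

so w = (9, 12, 1, 7, 4, 11, 3, 10, 8, 6, 5, 2).

|D(w)|=42, |Ess(w)|=11:

[(2, 8, 0), (2, 11, 1), (4, 6, 1), (6, 3, 1), (6, 6, 2), (6, 8, 3), (6, 10, 4), (8, 8, 4), (9, 6, 3), (10, 5, 3), (11, 2, 1)]


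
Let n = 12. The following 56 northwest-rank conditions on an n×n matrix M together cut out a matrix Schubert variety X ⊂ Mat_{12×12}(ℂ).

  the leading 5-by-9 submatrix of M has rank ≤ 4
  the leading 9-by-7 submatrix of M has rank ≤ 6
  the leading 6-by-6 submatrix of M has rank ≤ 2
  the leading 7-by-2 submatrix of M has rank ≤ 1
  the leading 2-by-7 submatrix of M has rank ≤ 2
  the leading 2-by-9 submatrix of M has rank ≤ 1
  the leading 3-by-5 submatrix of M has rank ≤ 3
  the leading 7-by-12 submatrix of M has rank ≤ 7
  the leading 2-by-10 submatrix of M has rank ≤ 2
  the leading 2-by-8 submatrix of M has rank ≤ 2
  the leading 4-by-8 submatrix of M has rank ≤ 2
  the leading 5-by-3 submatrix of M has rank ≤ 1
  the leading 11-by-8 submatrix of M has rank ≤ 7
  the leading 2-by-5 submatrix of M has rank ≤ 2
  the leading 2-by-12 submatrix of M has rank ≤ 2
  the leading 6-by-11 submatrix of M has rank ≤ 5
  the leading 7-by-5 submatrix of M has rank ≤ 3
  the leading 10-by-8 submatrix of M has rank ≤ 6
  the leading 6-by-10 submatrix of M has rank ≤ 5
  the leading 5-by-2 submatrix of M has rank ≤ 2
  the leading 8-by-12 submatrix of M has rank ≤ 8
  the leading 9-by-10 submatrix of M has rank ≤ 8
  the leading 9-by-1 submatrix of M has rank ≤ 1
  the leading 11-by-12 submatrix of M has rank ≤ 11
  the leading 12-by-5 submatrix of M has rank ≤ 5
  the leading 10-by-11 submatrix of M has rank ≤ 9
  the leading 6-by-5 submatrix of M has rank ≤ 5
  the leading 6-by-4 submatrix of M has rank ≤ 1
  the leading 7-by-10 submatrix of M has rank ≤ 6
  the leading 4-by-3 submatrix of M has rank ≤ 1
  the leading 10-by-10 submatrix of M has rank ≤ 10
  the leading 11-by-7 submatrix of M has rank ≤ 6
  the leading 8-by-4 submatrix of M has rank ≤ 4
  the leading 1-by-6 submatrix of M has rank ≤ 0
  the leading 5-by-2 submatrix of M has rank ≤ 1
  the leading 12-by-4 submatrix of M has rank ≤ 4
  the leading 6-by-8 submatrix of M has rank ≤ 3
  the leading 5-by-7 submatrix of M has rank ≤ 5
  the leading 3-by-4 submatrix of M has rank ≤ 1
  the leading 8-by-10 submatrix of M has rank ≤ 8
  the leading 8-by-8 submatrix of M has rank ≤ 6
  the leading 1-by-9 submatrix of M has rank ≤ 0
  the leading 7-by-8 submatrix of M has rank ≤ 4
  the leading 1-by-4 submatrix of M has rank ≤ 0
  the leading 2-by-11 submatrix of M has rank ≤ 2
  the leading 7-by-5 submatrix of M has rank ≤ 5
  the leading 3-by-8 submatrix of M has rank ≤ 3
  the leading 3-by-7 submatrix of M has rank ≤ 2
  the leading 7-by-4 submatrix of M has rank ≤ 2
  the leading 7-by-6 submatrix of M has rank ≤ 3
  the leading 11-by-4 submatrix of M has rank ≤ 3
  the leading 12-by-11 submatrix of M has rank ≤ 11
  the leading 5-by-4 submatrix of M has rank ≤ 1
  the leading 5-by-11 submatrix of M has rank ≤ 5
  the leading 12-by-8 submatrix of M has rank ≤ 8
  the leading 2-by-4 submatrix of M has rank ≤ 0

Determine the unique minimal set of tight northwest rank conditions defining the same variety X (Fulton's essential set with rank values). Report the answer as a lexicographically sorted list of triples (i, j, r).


Computing R[i][j] = min implied NW-rank bound (n=12, 56 conditions):

  row 1: 0  0  0  0  0  0  0  0  0  1  1  1
  row 2: 0  0  0  0  1  1  1  1  1  2  2  2
  row 3: 1  1  1  1  2  2  2  2  2  3  3  3
  row 4: 1  1  1  1  2  2  2  2  3  4  4  4
  row 5: 1  1  1  1  2  2  3  3  4  5  5  5
  row 6: 1  1  1  1  2  2  3  3  4  5  5  6
  row 7: 1  1  2  2  3  3  4  4  5  6  6  7
  row 8: 1  2  3  3  4  4  5  5  6  7  7  8
  row 9: 1  2  3  3  4  5  6  6  7  8  8  9
  row 10: 1  2  3  3  4  5  6  6  7  8  9  10
  row 11: 1  2  3  3  4  5  6  7  8  9  10  11
  row 12: 1  2  3  4  5  6  7  8  9  10  11  12

the unique w with this rank table is (10, 5, 1, 9, 7, 12, 3, 2, 6, 11, 8, 4).

10 SE-corners of the 34-cell Rothe diagram give Ess(w):

[(1, 9, 0), (2, 4, 0), (4, 8, 2), (6, 4, 1), (6, 6, 2), (6, 8, 3), (6, 11, 5), (7, 2, 1), (10, 8, 6), (11, 4, 3)]


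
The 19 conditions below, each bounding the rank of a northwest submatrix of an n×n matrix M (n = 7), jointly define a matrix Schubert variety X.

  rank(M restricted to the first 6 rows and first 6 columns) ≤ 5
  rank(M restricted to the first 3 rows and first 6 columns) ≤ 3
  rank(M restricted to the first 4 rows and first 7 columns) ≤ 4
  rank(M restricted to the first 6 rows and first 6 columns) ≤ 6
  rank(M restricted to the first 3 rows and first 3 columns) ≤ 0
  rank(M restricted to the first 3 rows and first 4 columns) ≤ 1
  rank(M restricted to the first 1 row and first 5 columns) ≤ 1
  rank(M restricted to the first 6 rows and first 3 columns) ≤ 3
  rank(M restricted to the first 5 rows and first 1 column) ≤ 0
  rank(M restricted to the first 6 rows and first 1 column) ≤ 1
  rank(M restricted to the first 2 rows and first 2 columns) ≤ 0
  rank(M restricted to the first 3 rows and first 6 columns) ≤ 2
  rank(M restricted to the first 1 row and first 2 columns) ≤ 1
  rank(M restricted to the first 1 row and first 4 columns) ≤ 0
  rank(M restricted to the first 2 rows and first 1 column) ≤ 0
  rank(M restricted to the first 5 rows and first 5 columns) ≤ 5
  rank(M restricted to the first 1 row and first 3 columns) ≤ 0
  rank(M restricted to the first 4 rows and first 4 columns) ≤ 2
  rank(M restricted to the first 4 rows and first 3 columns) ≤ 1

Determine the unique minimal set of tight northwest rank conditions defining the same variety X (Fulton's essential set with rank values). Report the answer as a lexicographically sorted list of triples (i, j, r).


Computing R[i][j] = min implied NW-rank bound (n=7, 19 conditions):

  row 1: 0 | 0 | 0 | 0 | 1 | 1 | 1
  row 2: 0 | 0 | 0 | 1 | 2 | 2 | 2
  row 3: 0 | 0 | 0 | 1 | 2 | 2 | 3
  row 4: 0 | 1 | 1 | 2 | 3 | 3 | 4
  row 5: 0 | 1 | 2 | 3 | 4 | 4 | 5
  row 6: 1 | 2 | 3 | 4 | 5 | 5 | 6
  row 7: 1 | 2 | 3 | 4 | 5 | 6 | 7

hence w(1..7) = (5, 4, 7, 2, 3, 1, 6).

ℓ(w)=13; the 4 essential cells (i,j,r):

[(1, 4, 0), (3, 3, 0), (3, 6, 2), (5, 1, 0)]


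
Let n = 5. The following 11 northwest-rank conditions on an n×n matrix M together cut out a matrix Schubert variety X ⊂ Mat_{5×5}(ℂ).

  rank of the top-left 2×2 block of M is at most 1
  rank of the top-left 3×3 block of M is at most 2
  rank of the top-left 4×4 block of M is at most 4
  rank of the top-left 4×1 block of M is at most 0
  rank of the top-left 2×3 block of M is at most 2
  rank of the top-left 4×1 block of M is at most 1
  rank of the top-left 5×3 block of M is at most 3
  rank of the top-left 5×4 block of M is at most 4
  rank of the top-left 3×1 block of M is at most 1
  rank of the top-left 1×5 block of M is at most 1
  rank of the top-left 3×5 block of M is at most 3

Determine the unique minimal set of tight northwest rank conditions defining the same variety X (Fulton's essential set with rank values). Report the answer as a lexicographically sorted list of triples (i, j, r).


Recovering R(i,j) via the rank-extension bound from the 11 conditions:

  i=1: 0, 1, 1, 1, 1
  i=2: 0, 1, 2, 2, 2
  i=3: 0, 1, 2, 3, 3
  i=4: 0, 1, 2, 3, 4
  i=5: 1, 2, 3, 4, 5

reading off 1-entries of Δ²R: w = (2, 3, 4, 5, 1).

Fulton essential set (1 of the 4 Rothe cells):

[(4, 1, 0)]


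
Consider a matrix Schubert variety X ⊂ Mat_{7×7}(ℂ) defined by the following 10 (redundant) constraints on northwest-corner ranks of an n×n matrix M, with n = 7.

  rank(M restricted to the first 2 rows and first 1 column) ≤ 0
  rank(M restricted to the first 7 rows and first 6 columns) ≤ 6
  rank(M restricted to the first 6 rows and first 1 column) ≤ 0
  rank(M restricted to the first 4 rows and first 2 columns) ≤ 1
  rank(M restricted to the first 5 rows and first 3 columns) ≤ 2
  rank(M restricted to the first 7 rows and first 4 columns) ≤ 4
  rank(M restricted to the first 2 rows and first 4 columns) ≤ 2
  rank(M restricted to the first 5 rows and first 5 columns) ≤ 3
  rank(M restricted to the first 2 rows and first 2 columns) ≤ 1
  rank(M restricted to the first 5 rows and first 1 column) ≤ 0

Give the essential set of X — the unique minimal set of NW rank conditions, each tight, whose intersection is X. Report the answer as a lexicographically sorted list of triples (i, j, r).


Propagating the 10 rank bounds to every northwest block:

  R[1]: 0  1  1  1  1  1  1
  R[2]: 0  1  2  2  2  2  2
  R[3]: 0  1  2  3  3  3  3
  R[4]: 0  1  2  3  3  4  4
  R[5]: 0  1  2  3  3  4  5
  R[6]: 0  1  2  3  4  5  6
  R[7]: 1  2  3  4  5  6  7

giving w = (2, 3, 4, 6, 7, 5, 1) via Δ²R.

ℓ(w)=8; the 2 essential cells (i,j,r):

[(5, 5, 3), (6, 1, 0)]
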